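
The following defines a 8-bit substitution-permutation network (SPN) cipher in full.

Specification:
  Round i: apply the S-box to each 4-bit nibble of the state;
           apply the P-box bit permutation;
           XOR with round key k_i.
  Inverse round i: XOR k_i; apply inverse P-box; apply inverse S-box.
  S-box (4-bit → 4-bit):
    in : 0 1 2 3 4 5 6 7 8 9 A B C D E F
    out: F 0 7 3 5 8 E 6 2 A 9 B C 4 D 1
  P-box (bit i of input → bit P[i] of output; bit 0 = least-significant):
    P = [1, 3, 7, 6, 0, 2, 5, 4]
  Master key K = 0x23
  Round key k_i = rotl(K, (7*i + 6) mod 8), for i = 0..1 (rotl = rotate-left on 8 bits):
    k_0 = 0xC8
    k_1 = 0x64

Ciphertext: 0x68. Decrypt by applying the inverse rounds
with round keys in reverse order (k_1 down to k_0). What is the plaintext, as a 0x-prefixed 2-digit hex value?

s_0 = ciphertext = 0x68
s_1 = InvRound(s_0, k_1) = 0x88
s_2 = InvRound(s_1, k_0) = 0x15

0x15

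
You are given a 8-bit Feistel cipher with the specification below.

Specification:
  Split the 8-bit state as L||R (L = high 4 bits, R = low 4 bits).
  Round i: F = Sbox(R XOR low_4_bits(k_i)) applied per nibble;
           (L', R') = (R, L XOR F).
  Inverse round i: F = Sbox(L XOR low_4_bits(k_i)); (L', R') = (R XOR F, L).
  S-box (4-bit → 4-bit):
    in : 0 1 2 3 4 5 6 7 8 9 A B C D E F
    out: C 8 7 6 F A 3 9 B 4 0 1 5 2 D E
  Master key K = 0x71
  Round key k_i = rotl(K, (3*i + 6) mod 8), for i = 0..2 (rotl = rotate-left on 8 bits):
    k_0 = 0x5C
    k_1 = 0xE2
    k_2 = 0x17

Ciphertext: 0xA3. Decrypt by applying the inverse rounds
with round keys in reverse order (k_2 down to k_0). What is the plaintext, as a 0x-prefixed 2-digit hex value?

s_0 = ciphertext = 0xA3
s_1 = InvRound(s_0, k_2) = 0x1A
s_2 = InvRound(s_1, k_1) = 0xC1
s_3 = InvRound(s_2, k_0) = 0xDC

0xDC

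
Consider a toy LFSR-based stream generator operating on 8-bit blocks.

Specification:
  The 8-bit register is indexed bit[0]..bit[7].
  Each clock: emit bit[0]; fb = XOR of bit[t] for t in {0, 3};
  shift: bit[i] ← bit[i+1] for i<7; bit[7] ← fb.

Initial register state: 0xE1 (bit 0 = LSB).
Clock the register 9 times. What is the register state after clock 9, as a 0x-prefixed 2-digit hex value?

0x2E

reg_0 = 0xE1
clock 1: out=1, reg = 0xF0
clock 2: out=0, reg = 0x78
clock 3: out=0, reg = 0xBC
clock 4: out=0, reg = 0xDE
clock 5: out=0, reg = 0xEF
clock 6: out=1, reg = 0x77
clock 7: out=1, reg = 0xBB
clock 8: out=1, reg = 0x5D
clock 9: out=1, reg = 0x2E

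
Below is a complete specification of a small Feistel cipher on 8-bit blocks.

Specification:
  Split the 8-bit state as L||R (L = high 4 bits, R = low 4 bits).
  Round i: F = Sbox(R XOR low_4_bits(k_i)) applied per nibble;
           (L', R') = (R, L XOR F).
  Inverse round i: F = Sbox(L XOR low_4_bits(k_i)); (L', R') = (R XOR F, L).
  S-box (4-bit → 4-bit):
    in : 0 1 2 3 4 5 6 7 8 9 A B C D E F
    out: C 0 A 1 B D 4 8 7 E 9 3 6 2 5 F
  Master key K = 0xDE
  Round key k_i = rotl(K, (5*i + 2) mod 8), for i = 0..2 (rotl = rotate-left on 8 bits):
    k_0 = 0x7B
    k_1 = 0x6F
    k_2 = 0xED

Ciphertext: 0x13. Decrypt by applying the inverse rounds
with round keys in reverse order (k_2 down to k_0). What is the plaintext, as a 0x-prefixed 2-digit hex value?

0x48

s_0 = ciphertext = 0x13
s_1 = InvRound(s_0, k_2) = 0x51
s_2 = InvRound(s_1, k_1) = 0x85
s_3 = InvRound(s_2, k_0) = 0x48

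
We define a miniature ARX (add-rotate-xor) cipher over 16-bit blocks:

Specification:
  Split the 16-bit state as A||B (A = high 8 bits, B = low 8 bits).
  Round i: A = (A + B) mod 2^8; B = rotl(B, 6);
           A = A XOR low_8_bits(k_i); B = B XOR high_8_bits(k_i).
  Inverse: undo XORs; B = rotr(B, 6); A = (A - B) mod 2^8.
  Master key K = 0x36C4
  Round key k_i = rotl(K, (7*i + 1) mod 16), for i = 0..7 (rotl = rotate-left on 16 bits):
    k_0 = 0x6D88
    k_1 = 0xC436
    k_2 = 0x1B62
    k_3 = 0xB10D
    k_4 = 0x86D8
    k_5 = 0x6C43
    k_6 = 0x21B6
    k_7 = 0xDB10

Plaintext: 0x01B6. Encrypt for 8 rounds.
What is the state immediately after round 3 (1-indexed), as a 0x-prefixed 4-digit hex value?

0xDF26

s_0 = plaintext = 0x01B6
s_1 = Round(s_0, k_0) = 0x3FC0
s_2 = Round(s_1, k_1) = 0xC9F4
s_3 = Round(s_2, k_2) = 0xDF26
s_4 = Round(s_3, k_3) = 0x0838
s_5 = Round(s_4, k_4) = 0x9888
s_6 = Round(s_5, k_5) = 0x634E
s_7 = Round(s_6, k_6) = 0x07B2
s_8 = Round(s_7, k_7) = 0xA977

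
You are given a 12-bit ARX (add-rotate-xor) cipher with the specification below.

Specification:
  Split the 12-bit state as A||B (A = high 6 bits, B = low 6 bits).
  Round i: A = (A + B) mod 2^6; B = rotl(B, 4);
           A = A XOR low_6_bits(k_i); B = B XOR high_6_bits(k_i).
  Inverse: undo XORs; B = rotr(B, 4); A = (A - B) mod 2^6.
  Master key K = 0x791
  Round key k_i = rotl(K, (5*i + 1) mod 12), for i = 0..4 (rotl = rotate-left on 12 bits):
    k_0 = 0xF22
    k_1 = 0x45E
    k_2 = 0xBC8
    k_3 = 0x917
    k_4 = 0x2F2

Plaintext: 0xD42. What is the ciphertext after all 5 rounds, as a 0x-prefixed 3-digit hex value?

0xD2A

s_0 = plaintext = 0xD42
s_1 = Round(s_0, k_0) = 0x55C
s_2 = Round(s_1, k_1) = 0xBD6
s_3 = Round(s_2, k_2) = 0x34A
s_4 = Round(s_3, k_3) = 0x006
s_5 = Round(s_4, k_4) = 0xD2A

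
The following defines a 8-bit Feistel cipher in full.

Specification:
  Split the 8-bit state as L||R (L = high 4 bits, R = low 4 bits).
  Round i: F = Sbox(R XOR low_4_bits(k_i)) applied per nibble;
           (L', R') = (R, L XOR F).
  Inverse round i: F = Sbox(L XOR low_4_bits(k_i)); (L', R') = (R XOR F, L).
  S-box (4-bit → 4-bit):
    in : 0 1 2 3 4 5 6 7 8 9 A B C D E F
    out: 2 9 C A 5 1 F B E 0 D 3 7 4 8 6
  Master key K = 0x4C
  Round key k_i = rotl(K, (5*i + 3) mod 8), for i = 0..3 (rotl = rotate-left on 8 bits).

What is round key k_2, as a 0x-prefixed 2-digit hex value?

0x89

K = 0x4C
k_0 = rotl(K, (5*0+3) mod 8) = rotl(K, 3) = 0x62
k_1 = rotl(K, (5*1+3) mod 8) = rotl(K, 0) = 0x4C
k_2 = rotl(K, (5*2+3) mod 8) = rotl(K, 5) = 0x89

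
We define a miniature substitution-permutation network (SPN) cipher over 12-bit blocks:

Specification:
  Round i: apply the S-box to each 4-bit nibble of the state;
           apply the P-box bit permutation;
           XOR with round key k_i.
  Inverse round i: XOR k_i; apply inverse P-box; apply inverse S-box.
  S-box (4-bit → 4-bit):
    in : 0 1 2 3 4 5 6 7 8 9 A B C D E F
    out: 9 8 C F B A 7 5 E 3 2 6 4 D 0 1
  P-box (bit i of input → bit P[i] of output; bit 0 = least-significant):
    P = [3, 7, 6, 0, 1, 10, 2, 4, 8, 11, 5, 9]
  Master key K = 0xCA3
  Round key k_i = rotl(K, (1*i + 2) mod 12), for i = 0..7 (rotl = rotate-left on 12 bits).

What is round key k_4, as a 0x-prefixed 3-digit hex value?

0x8F2

K = 0xCA3
k_0 = rotl(K, (1*0+2) mod 12) = rotl(K, 2) = 0x28F
k_1 = rotl(K, (1*1+2) mod 12) = rotl(K, 3) = 0x51E
k_2 = rotl(K, (1*2+2) mod 12) = rotl(K, 4) = 0xA3C
k_3 = rotl(K, (1*3+2) mod 12) = rotl(K, 5) = 0x479
k_4 = rotl(K, (1*4+2) mod 12) = rotl(K, 6) = 0x8F2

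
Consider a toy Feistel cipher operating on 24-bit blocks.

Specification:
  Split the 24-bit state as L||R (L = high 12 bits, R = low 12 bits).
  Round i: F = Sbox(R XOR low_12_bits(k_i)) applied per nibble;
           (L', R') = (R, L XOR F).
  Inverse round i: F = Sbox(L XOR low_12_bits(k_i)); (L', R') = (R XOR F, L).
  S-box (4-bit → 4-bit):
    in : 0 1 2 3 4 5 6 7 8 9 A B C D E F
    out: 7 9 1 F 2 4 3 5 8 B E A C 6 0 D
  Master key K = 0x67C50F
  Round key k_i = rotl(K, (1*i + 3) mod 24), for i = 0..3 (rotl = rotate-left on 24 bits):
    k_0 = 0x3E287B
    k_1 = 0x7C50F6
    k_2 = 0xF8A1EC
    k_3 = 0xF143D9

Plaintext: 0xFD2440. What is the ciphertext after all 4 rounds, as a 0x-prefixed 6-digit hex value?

s_0 = plaintext = 0xFD2440
s_1 = Round(s_0, k_0) = 0x440328
s_2 = Round(s_1, k_1) = 0x328B20
s_3 = Round(s_2, k_2) = 0xB20DE4
s_4 = Round(s_3, k_3) = 0xDE4BD6

0xDE4BD6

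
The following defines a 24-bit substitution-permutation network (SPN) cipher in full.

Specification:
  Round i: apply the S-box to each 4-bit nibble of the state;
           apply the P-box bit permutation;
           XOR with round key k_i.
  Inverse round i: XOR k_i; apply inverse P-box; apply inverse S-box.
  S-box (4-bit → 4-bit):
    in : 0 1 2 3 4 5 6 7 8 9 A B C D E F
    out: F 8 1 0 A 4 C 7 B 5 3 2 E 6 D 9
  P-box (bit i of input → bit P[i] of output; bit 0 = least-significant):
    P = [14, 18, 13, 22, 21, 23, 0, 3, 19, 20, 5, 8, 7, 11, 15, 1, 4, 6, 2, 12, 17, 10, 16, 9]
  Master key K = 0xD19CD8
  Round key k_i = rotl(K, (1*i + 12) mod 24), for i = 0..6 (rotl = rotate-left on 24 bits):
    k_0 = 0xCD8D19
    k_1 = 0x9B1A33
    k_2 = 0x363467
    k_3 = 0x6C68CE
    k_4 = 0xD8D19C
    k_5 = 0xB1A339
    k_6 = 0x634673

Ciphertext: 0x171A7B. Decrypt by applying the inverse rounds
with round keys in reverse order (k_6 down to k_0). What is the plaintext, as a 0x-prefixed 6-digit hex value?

0x93CC39

s_0 = ciphertext = 0x171A7B
s_1 = InvRound(s_0, k_6) = 0xB1BBF8
s_2 = InvRound(s_1, k_5) = 0x34A353
s_3 = InvRound(s_2, k_4) = 0x1CF200
s_4 = InvRound(s_3, k_3) = 0x1C0BF1
s_5 = InvRound(s_4, k_2) = 0x8E8F25
s_6 = InvRound(s_5, k_1) = 0xDE643B
s_7 = InvRound(s_6, k_0) = 0x93CC39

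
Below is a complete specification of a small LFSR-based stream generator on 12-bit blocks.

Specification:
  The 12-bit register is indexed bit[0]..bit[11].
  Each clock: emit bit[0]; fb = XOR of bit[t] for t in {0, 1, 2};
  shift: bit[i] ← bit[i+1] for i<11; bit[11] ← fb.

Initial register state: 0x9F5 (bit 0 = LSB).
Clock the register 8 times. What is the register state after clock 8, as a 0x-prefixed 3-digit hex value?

0x729

reg_0 = 0x9F5
clock 1: out=1, reg = 0x4FA
clock 2: out=0, reg = 0xA7D
clock 3: out=1, reg = 0x53E
clock 4: out=0, reg = 0x29F
clock 5: out=1, reg = 0x94F
clock 6: out=1, reg = 0xCA7
clock 7: out=1, reg = 0xE53
clock 8: out=1, reg = 0x729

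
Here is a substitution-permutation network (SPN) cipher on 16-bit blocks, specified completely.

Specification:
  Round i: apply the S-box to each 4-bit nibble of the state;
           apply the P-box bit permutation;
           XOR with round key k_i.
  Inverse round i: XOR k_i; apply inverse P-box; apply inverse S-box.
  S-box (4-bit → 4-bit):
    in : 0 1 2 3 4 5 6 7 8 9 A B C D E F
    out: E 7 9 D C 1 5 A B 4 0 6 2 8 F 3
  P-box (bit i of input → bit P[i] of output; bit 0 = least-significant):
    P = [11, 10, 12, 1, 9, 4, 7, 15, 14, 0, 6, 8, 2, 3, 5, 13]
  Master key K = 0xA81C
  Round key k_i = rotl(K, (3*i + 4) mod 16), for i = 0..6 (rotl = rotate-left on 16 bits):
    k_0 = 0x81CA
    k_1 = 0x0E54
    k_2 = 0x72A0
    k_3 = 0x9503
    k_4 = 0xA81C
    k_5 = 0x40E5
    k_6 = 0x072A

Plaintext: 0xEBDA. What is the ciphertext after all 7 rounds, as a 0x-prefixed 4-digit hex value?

s_0 = plaintext = 0xEBDA
s_1 = Round(s_0, k_0) = 0x21A7
s_2 = Round(s_1, k_1) = 0x6A13
s_3 = Round(s_2, k_2) = 0x6816
s_4 = Round(s_3, k_3) = 0xCEB6
s_5 = Round(s_4, k_4) = 0xF1C5
s_6 = Round(s_5, k_5) = 0x08B8
s_7 = Round(s_6, k_6) = 0x6A91

0x6A91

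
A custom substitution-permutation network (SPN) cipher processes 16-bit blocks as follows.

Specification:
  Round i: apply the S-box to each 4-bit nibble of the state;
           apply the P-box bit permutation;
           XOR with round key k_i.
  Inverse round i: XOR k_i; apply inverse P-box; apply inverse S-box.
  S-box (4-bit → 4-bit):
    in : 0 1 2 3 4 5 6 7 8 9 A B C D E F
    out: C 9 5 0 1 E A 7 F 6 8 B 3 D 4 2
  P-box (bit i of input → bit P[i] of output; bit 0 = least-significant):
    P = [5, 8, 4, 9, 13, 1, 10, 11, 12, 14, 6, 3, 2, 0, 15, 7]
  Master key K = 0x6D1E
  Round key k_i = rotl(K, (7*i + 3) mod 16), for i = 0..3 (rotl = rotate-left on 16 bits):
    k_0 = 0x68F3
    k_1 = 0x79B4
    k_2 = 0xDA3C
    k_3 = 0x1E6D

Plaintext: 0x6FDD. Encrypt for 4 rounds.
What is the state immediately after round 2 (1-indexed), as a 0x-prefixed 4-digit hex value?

s_0 = plaintext = 0x6FDD
s_1 = Round(s_0, k_0) = 0x0642
s_2 = Round(s_1, k_1) = 0x990C
s_3 = Round(s_2, k_2) = 0x175D
s_4 = Round(s_3, k_3) = 0x409B

0x990C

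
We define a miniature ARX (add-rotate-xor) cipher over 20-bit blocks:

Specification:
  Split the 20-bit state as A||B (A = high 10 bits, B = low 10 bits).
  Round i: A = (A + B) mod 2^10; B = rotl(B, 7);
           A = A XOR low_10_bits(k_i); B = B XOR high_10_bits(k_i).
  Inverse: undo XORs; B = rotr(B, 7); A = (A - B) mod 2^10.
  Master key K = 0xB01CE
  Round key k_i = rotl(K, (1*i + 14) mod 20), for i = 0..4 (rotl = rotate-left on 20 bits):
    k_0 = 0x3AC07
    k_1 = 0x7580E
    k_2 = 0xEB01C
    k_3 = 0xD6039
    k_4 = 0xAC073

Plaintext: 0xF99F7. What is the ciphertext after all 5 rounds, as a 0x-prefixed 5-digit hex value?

s_0 = plaintext = 0xF99F7
s_1 = Round(s_0, k_0) = 0x76B55
s_2 = Round(s_1, k_1) = 0x4873C
s_3 = Round(s_2, k_2) = 0x105CB
s_4 = Round(s_3, k_3) = 0x8D6E1
s_5 = Round(s_4, k_4) = 0x5966C

0x5966C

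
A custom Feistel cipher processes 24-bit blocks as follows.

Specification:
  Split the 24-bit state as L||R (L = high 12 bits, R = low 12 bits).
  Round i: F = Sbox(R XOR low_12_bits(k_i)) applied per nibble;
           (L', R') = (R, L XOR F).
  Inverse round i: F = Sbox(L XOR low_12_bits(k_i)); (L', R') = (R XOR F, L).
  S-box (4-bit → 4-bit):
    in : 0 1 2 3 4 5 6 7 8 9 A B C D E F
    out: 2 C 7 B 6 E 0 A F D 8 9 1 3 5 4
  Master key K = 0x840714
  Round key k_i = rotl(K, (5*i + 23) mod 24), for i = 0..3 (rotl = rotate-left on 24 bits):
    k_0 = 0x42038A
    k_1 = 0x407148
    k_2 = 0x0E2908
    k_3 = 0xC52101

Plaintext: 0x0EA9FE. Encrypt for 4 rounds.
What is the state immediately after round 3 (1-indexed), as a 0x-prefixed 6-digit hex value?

0x4D8B7E

s_0 = plaintext = 0x0EA9FE
s_1 = Round(s_0, k_0) = 0x9FE84C
s_2 = Round(s_1, k_1) = 0x84C4D8
s_3 = Round(s_2, k_2) = 0x4D8B7E
s_4 = Round(s_3, k_3) = 0xB7EC7C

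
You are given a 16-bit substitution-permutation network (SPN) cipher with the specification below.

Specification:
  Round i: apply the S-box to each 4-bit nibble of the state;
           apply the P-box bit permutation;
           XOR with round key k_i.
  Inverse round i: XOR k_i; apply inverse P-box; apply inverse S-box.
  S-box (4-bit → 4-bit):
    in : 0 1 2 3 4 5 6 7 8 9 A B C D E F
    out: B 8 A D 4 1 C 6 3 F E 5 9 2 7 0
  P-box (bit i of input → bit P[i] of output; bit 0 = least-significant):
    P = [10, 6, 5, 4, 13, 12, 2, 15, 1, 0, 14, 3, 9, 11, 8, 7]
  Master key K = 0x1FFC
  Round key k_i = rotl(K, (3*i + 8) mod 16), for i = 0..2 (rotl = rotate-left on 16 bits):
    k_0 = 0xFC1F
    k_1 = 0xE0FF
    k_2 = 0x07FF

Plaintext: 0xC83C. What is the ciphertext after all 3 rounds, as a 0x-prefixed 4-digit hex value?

s_0 = plaintext = 0xC83C
s_1 = Round(s_0, k_0) = 0x5A88
s_2 = Round(s_1, k_1) = 0x96B6
s_3 = Round(s_2, k_2) = 0x6C43

0x6C43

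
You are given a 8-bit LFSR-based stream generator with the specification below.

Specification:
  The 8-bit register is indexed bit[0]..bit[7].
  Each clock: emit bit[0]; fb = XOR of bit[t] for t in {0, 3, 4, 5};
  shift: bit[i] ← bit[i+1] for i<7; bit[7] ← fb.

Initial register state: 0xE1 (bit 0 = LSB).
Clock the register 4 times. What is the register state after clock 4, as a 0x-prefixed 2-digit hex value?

reg_0 = 0xE1
clock 1: out=1, reg = 0x70
clock 2: out=0, reg = 0x38
clock 3: out=0, reg = 0x9C
clock 4: out=0, reg = 0x4E

0x4E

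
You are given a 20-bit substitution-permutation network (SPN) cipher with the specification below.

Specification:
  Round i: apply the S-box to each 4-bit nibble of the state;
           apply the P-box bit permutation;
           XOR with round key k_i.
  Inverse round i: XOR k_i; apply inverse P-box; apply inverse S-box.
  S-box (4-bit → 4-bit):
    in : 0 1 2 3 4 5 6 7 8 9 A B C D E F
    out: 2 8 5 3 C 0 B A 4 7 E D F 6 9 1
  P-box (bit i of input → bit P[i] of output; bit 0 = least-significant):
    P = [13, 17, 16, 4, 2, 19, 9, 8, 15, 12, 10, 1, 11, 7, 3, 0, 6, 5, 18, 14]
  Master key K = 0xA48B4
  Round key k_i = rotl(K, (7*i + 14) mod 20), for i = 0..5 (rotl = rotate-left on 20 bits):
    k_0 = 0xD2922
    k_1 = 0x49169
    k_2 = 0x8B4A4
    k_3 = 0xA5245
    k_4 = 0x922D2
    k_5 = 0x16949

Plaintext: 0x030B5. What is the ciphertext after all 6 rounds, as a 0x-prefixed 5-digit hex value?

s_0 = plaintext = 0x030B5
s_1 = Round(s_0, k_0) = 0xD3286
s_2 = Round(s_1, k_1) = 0x23FD9
s_3 = Round(s_2, k_2) = 0x71E64
s_4 = Round(s_3, k_3) = 0x39372
s_5 = Round(s_4, k_4) = 0x09B3A
s_6 = Round(s_5, k_5) = 0xAE5F7

0xAE5F7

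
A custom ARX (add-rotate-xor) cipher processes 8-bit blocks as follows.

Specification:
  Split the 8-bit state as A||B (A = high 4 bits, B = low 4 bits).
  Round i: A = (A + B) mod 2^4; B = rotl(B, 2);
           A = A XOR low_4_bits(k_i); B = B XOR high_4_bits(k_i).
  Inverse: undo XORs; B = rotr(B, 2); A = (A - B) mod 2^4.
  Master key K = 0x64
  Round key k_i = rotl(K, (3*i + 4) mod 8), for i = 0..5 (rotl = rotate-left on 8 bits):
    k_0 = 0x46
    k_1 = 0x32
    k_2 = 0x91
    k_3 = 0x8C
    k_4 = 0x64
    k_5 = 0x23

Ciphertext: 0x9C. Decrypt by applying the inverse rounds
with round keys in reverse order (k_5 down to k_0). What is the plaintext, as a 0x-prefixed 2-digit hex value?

0xAB

s_0 = ciphertext = 0x9C
s_1 = InvRound(s_0, k_5) = 0xFB
s_2 = InvRound(s_1, k_4) = 0x47
s_3 = InvRound(s_2, k_3) = 0x9F
s_4 = InvRound(s_3, k_2) = 0xF9
s_5 = InvRound(s_4, k_1) = 0x3A
s_6 = InvRound(s_5, k_0) = 0xAB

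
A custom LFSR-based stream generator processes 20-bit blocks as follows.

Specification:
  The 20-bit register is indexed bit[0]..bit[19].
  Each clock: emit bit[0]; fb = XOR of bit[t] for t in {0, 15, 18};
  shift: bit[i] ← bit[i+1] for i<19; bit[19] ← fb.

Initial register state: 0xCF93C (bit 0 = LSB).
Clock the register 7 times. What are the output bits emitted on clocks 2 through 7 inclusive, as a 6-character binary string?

reg_0 = 0xCF93C
clock 1: out=0, reg = 0x67C9E
clock 2: out=0, reg = 0xB3E4F
clock 3: out=1, reg = 0xD9F27
clock 4: out=1, reg = 0xECF93
clock 5: out=1, reg = 0xF67C9
clock 6: out=1, reg = 0x7B3E4
clock 7: out=0, reg = 0x3D9F2

011110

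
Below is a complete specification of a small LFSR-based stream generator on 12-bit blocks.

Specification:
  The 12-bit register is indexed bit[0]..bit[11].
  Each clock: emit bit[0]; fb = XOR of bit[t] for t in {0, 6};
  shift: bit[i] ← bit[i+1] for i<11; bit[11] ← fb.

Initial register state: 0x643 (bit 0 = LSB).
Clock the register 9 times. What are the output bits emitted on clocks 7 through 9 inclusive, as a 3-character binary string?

reg_0 = 0x643
clock 1: out=1, reg = 0x321
clock 2: out=1, reg = 0x990
clock 3: out=0, reg = 0x4C8
clock 4: out=0, reg = 0xA64
clock 5: out=0, reg = 0xD32
clock 6: out=0, reg = 0x699
clock 7: out=1, reg = 0xB4C
clock 8: out=0, reg = 0xDA6
clock 9: out=0, reg = 0x6D3

100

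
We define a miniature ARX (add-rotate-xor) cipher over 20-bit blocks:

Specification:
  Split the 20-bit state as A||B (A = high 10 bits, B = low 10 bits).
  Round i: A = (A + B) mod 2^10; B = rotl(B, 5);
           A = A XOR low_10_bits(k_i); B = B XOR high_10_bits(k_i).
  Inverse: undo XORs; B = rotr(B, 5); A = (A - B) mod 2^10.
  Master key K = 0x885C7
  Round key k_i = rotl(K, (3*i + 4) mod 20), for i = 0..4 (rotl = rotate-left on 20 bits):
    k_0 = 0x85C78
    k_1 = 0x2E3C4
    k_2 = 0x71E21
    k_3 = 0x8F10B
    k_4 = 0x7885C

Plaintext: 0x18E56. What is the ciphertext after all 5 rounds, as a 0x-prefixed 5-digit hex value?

s_0 = plaintext = 0x18E56
s_1 = Round(s_0, k_0) = 0xB04C5
s_2 = Round(s_1, k_1) = 0x1081E
s_3 = Round(s_2, k_2) = 0x90607
s_4 = Round(s_3, k_3) = 0x50ECC
s_5 = Round(s_4, k_4) = 0x14C74

0x14C74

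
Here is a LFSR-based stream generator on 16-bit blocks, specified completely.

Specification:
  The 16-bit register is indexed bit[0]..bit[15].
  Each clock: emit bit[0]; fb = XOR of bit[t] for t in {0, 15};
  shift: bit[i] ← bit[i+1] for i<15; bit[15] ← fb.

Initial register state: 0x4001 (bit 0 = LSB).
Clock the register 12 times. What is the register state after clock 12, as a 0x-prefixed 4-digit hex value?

reg_0 = 0x4001
clock 1: out=1, reg = 0xA000
clock 2: out=0, reg = 0xD000
clock 3: out=0, reg = 0xE800
clock 4: out=0, reg = 0xF400
clock 5: out=0, reg = 0xFA00
clock 6: out=0, reg = 0xFD00
clock 7: out=0, reg = 0xFE80
clock 8: out=0, reg = 0xFF40
clock 9: out=0, reg = 0xFFA0
clock 10: out=0, reg = 0xFFD0
clock 11: out=0, reg = 0xFFE8
clock 12: out=0, reg = 0xFFF4

0xFFF4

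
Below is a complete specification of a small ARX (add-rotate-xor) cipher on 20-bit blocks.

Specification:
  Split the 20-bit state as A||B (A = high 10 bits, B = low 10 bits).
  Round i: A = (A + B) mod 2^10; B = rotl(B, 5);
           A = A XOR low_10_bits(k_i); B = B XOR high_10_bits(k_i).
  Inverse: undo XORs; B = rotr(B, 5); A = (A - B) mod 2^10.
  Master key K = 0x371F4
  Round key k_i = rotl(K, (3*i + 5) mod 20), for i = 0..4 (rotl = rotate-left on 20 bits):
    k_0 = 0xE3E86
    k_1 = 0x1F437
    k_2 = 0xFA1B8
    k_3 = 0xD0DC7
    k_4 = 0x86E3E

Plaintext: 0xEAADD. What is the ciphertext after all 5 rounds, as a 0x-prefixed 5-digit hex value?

s_0 = plaintext = 0xEAADD
s_1 = Round(s_0, k_0) = 0x00439
s_2 = Round(s_1, k_1) = 0x0375C
s_3 = Round(s_2, k_2) = 0xB4472
s_4 = Round(s_3, k_3) = 0xA1100
s_5 = Round(s_4, k_4) = 0x6EA13

0x6EA13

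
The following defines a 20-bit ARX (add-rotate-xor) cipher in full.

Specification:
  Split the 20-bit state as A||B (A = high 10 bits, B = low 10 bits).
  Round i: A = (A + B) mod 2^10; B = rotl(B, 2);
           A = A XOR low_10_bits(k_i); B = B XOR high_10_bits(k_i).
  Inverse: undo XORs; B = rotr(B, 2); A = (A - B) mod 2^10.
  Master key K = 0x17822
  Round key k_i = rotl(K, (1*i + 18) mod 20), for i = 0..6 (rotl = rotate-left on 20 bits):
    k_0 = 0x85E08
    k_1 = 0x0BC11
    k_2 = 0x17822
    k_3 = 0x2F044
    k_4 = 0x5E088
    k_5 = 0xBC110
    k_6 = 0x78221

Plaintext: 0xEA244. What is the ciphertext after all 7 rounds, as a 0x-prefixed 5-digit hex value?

s_0 = plaintext = 0xEA244
s_1 = Round(s_0, k_0) = 0xF9305
s_2 = Round(s_1, k_1) = 0xBE038
s_3 = Round(s_2, k_2) = 0xC48BE
s_4 = Round(s_3, k_3) = 0xE5244
s_5 = Round(s_4, k_4) = 0x5406A
s_6 = Round(s_5, k_5) = 0x2AB58
s_7 = Round(s_6, k_6) = 0x88C83

0x88C83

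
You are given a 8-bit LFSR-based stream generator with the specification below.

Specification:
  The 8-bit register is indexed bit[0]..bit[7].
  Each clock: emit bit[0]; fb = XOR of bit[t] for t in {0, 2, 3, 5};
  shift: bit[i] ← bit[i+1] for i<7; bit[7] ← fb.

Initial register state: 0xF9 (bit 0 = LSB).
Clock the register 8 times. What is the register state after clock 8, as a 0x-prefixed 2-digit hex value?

reg_0 = 0xF9
clock 1: out=1, reg = 0xFC
clock 2: out=0, reg = 0xFE
clock 3: out=0, reg = 0xFF
clock 4: out=1, reg = 0x7F
clock 5: out=1, reg = 0x3F
clock 6: out=1, reg = 0x1F
clock 7: out=1, reg = 0x8F
clock 8: out=1, reg = 0xC7

0xC7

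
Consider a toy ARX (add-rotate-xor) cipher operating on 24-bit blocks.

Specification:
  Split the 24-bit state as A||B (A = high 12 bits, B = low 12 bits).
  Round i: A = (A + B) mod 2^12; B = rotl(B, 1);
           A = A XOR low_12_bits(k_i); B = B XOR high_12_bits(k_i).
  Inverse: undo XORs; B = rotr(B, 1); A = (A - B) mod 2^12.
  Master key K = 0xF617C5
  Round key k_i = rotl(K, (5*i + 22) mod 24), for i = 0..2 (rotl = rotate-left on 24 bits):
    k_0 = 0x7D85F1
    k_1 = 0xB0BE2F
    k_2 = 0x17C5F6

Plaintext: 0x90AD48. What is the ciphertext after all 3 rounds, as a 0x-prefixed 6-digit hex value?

0x5AD24C

s_0 = plaintext = 0x90AD48
s_1 = Round(s_0, k_0) = 0x3A3D49
s_2 = Round(s_1, k_1) = 0xEC3198
s_3 = Round(s_2, k_2) = 0x5AD24C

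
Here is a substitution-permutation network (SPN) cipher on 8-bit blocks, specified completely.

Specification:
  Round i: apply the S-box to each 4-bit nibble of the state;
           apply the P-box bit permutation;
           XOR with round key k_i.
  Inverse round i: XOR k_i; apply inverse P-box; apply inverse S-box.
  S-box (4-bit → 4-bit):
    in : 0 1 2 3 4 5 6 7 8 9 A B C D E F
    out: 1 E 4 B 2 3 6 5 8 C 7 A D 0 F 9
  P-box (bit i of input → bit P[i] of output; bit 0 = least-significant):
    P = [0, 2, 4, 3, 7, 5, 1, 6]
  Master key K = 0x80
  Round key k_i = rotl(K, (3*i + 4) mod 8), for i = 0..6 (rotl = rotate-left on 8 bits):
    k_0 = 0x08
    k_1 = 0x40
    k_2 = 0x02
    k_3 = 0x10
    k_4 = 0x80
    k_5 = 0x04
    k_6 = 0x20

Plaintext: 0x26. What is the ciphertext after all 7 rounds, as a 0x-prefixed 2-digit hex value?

0x86

s_0 = plaintext = 0x26
s_1 = Round(s_0, k_0) = 0x1E
s_2 = Round(s_1, k_1) = 0x3F
s_3 = Round(s_2, k_2) = 0xEB
s_4 = Round(s_3, k_3) = 0xFE
s_5 = Round(s_4, k_4) = 0x5D
s_6 = Round(s_5, k_5) = 0xA4
s_7 = Round(s_6, k_6) = 0x86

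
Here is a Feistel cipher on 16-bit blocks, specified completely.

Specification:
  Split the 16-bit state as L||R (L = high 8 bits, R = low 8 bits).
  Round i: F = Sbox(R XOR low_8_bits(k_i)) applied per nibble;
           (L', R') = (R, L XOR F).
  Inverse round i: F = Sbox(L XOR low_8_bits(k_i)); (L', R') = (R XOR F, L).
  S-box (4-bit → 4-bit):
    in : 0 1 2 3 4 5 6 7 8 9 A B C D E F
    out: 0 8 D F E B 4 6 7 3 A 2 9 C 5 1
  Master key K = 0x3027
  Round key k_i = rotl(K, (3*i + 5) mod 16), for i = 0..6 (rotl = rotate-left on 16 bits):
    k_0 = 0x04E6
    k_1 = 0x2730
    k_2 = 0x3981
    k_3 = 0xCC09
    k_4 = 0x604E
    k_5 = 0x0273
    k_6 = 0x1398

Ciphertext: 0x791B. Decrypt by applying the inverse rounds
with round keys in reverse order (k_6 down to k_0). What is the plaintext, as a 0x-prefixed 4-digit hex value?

s_0 = ciphertext = 0x791B
s_1 = InvRound(s_0, k_6) = 0x4379
s_2 = InvRound(s_1, k_5) = 0x8943
s_3 = InvRound(s_2, k_4) = 0xD589
s_4 = InvRound(s_3, k_3) = 0x40D5
s_5 = InvRound(s_4, k_2) = 0x4D40
s_6 = InvRound(s_5, k_1) = 0x2C4D
s_7 = InvRound(s_6, k_0) = 0xD72C

0xD72C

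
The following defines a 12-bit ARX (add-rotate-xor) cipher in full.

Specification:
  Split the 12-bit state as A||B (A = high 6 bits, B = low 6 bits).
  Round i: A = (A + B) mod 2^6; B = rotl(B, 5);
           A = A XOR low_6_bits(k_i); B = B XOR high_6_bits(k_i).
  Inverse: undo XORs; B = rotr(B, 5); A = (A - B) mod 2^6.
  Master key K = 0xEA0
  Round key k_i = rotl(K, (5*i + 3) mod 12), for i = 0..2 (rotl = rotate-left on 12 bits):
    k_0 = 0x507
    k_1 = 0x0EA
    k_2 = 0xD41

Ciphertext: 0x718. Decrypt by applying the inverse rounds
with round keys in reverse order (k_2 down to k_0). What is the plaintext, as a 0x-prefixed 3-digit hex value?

0xD89

s_0 = ciphertext = 0x718
s_1 = InvRound(s_0, k_2) = 0x09B
s_2 = InvRound(s_1, k_1) = 0xE30
s_3 = InvRound(s_2, k_0) = 0xD89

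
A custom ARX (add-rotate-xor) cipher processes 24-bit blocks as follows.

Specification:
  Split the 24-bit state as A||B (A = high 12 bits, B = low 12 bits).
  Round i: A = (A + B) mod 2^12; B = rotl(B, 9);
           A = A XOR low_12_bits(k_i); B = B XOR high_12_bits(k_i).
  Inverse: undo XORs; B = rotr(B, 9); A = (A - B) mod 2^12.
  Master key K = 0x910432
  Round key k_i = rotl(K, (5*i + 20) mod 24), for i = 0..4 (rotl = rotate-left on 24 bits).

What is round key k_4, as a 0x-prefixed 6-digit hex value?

K = 0x910432
k_0 = rotl(K, (5*0+20) mod 24) = rotl(K, 20) = 0x291043
k_1 = rotl(K, (5*1+20) mod 24) = rotl(K, 1) = 0x220865
k_2 = rotl(K, (5*2+20) mod 24) = rotl(K, 6) = 0x410CA4
k_3 = rotl(K, (5*3+20) mod 24) = rotl(K, 11) = 0x219488
k_4 = rotl(K, (5*4+20) mod 24) = rotl(K, 16) = 0x329104

0x329104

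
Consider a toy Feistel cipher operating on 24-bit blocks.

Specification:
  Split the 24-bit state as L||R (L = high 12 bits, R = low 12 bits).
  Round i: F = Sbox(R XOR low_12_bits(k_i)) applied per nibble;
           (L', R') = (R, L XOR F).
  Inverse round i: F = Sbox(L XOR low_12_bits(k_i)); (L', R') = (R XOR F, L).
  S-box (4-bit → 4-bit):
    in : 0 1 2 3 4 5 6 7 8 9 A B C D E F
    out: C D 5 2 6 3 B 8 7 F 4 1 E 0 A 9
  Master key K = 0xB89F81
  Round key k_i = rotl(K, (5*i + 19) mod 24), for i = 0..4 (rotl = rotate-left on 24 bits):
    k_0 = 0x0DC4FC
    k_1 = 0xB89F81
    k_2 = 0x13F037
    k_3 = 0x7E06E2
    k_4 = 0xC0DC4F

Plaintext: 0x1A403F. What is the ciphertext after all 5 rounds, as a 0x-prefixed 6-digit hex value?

s_0 = plaintext = 0x1A403F
s_1 = Round(s_0, k_0) = 0x03F746
s_2 = Round(s_1, k_1) = 0x7467D7
s_3 = Round(s_2, k_2) = 0x7D7FEA
s_4 = Round(s_3, k_3) = 0xFEA810
s_5 = Round(s_4, k_4) = 0x8109D3

0x8109D3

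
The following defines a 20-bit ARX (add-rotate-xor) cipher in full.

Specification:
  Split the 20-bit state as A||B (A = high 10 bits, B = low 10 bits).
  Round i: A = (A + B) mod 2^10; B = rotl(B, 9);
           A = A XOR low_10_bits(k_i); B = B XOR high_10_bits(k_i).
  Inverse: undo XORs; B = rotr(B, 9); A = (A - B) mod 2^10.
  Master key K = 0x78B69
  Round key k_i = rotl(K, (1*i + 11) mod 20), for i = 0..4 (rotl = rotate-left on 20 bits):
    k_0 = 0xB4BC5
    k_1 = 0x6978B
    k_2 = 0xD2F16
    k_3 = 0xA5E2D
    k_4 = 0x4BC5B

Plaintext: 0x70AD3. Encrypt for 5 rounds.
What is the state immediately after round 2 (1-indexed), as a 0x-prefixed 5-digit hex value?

s_0 = plaintext = 0x70AD3
s_1 = Round(s_0, k_0) = 0xD41BB
s_2 = Round(s_1, k_1) = 0xA0378
s_3 = Round(s_2, k_2) = 0xBBAF7
s_4 = Round(s_3, k_3) = 0xF21EC
s_5 = Round(s_4, k_4) = 0x7BDD9

0xA0378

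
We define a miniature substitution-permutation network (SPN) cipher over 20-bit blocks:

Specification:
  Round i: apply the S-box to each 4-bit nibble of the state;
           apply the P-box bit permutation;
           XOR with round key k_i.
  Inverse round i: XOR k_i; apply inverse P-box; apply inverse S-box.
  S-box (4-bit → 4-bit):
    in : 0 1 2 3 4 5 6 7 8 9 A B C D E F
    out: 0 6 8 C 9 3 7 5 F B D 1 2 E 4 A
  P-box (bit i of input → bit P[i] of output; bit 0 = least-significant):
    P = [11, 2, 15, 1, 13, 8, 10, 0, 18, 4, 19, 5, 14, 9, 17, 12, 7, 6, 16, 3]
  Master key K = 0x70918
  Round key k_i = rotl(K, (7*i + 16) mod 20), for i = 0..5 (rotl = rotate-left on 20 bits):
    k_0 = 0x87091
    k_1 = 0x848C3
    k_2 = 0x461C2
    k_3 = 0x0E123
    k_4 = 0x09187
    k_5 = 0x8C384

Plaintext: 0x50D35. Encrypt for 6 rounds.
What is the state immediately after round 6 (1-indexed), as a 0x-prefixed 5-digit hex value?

0xEB68E

s_0 = plaintext = 0x50D35
s_1 = Round(s_0, k_0) = 0x07C64
s_2 = Round(s_1, k_1) = 0xA25D1
s_3 = Round(s_2, k_2) = 0x1F45F
s_4 = Round(s_3, k_3) = 0x5D245
s_5 = Round(s_4, k_4) = 0x2AB62
s_6 = Round(s_5, k_5) = 0xEB68E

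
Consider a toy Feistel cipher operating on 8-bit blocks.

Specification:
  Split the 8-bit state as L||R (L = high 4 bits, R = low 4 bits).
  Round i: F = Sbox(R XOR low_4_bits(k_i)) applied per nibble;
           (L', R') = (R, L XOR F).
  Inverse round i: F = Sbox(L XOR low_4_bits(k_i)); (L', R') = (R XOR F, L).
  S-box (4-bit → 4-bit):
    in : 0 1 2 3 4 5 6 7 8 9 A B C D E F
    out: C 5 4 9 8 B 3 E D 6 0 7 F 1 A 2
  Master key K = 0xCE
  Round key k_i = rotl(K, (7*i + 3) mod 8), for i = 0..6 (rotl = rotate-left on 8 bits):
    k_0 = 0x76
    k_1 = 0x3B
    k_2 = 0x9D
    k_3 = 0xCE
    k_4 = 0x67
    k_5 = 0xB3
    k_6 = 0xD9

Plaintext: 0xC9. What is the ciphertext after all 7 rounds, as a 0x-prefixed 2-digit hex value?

s_0 = plaintext = 0xC9
s_1 = Round(s_0, k_0) = 0x9E
s_2 = Round(s_1, k_1) = 0xE2
s_3 = Round(s_2, k_2) = 0x2C
s_4 = Round(s_3, k_3) = 0xC6
s_5 = Round(s_4, k_4) = 0x69
s_6 = Round(s_5, k_5) = 0x96
s_7 = Round(s_6, k_6) = 0x6B

0x6B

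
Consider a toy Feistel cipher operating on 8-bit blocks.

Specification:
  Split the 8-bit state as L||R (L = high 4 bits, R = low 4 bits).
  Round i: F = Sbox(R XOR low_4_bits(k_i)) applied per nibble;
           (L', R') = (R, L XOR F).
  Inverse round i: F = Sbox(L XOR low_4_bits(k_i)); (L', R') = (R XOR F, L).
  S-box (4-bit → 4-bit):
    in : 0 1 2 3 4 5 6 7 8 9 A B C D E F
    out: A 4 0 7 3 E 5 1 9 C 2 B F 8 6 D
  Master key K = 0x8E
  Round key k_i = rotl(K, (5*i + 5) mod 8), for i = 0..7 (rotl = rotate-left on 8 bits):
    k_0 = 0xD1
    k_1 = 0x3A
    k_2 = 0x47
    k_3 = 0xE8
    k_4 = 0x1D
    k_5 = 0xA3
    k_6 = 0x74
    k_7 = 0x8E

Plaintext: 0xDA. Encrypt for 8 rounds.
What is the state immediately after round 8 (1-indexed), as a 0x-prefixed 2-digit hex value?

0xA7

s_0 = plaintext = 0xDA
s_1 = Round(s_0, k_0) = 0xA6
s_2 = Round(s_1, k_1) = 0x65
s_3 = Round(s_2, k_2) = 0x56
s_4 = Round(s_3, k_3) = 0x63
s_5 = Round(s_4, k_4) = 0x30
s_6 = Round(s_5, k_5) = 0x04
s_7 = Round(s_6, k_6) = 0x4A
s_8 = Round(s_7, k_7) = 0xA7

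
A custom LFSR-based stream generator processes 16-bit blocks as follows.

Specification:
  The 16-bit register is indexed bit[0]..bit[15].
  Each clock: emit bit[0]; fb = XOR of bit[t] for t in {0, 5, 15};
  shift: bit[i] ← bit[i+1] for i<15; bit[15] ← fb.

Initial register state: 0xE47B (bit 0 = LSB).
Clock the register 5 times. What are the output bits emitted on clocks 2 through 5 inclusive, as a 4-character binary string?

1011

reg_0 = 0xE47B
clock 1: out=1, reg = 0xF23D
clock 2: out=1, reg = 0xF91E
clock 3: out=0, reg = 0xFC8F
clock 4: out=1, reg = 0x7E47
clock 5: out=1, reg = 0xBF23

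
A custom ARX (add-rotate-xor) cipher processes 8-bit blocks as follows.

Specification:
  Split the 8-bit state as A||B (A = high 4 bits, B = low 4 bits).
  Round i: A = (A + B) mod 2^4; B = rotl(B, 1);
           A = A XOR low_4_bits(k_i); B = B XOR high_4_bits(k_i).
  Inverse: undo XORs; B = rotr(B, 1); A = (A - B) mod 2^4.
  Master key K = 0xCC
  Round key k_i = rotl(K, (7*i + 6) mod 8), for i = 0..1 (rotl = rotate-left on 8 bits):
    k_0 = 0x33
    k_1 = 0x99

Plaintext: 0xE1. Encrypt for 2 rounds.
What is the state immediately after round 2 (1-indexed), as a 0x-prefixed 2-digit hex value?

s_0 = plaintext = 0xE1
s_1 = Round(s_0, k_0) = 0xC1
s_2 = Round(s_1, k_1) = 0x4B

0x4B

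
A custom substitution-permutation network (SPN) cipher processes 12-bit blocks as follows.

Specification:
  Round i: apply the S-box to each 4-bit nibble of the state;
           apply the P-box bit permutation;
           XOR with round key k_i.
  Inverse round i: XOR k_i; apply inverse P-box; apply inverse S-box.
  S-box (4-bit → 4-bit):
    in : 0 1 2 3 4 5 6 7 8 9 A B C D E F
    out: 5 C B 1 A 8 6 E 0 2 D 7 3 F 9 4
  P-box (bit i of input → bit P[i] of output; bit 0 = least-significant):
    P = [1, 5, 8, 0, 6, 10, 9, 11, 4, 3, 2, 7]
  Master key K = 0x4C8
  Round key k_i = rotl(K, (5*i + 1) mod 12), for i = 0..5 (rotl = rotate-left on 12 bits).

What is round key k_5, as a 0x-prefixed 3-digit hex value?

K = 0x4C8
k_0 = rotl(K, (5*0+1) mod 12) = rotl(K, 1) = 0x990
k_1 = rotl(K, (5*1+1) mod 12) = rotl(K, 6) = 0x213
k_2 = rotl(K, (5*2+1) mod 12) = rotl(K, 11) = 0x264
k_3 = rotl(K, (5*3+1) mod 12) = rotl(K, 4) = 0xC84
k_4 = rotl(K, (5*4+1) mod 12) = rotl(K, 9) = 0x099
k_5 = rotl(K, (5*5+1) mod 12) = rotl(K, 2) = 0x321

0x321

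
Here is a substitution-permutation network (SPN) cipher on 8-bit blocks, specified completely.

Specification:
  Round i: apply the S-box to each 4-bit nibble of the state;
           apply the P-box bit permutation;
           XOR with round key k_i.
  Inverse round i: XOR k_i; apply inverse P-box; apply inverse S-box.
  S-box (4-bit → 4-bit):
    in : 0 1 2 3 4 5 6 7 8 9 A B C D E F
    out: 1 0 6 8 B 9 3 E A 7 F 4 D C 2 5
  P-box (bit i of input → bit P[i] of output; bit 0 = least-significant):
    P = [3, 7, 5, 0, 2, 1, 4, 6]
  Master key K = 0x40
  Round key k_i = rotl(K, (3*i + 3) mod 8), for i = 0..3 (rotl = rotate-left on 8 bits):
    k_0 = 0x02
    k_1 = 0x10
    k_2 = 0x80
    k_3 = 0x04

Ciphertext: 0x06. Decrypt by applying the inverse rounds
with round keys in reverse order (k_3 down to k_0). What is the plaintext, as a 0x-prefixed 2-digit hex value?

0x60

s_0 = ciphertext = 0x06
s_1 = InvRound(s_0, k_3) = 0xE1
s_2 = InvRound(s_1, k_2) = 0x3D
s_3 = InvRound(s_2, k_1) = 0x0C
s_4 = InvRound(s_3, k_0) = 0x60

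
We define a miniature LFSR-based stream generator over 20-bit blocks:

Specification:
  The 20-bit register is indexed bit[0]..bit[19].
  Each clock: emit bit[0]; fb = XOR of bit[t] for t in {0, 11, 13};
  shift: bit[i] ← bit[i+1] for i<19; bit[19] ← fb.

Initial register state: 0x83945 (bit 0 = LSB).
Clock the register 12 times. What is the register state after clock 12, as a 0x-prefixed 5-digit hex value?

0xF8383

reg_0 = 0x83945
clock 1: out=1, reg = 0xC1CA2
clock 2: out=0, reg = 0xE0E51
clock 3: out=1, reg = 0x70728
clock 4: out=0, reg = 0x38394
clock 5: out=0, reg = 0x1C1CA
clock 6: out=0, reg = 0x0E0E5
clock 7: out=1, reg = 0x07072
clock 8: out=0, reg = 0x83839
clock 9: out=1, reg = 0xC1C1C
clock 10: out=0, reg = 0xE0E0E
clock 11: out=0, reg = 0xF0707
clock 12: out=1, reg = 0xF8383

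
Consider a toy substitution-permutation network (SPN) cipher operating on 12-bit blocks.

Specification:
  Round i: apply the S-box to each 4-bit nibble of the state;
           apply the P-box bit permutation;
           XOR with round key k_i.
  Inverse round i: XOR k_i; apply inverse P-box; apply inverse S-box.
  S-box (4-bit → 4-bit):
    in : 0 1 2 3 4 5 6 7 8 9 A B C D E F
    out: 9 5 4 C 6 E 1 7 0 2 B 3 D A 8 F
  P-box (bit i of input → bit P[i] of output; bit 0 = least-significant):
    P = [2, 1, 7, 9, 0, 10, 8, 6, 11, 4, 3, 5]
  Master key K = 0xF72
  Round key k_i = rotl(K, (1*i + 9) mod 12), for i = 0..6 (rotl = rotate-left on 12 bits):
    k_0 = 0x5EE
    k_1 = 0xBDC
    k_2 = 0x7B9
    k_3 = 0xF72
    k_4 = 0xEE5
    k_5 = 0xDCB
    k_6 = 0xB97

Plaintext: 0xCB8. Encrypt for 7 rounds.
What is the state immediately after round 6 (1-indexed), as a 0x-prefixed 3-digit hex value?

0xBEC

s_0 = plaintext = 0xCB8
s_1 = Round(s_0, k_0) = 0x9C7
s_2 = Round(s_1, k_1) = 0xA0B
s_3 = Round(s_2, k_2) = 0xFCE
s_4 = Round(s_3, k_3) = 0x40B
s_5 = Round(s_4, k_4) = 0xEBA
s_6 = Round(s_5, k_5) = 0xBEC
s_7 = Round(s_6, k_6) = 0x143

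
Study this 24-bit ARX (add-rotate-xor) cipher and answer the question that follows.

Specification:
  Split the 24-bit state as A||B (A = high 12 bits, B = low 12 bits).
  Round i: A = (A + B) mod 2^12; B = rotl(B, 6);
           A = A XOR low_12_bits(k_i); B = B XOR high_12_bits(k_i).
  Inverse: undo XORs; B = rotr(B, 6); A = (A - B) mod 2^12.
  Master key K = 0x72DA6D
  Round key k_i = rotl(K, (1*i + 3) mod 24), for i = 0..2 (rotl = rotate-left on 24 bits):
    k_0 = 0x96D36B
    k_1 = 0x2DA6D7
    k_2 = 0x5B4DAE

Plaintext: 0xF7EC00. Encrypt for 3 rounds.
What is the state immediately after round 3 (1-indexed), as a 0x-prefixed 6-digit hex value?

s_0 = plaintext = 0xF7EC00
s_1 = Round(s_0, k_0) = 0x81595D
s_2 = Round(s_1, k_1) = 0x7A55BF
s_3 = Round(s_2, k_2) = 0x0CAA62

0x0CAA62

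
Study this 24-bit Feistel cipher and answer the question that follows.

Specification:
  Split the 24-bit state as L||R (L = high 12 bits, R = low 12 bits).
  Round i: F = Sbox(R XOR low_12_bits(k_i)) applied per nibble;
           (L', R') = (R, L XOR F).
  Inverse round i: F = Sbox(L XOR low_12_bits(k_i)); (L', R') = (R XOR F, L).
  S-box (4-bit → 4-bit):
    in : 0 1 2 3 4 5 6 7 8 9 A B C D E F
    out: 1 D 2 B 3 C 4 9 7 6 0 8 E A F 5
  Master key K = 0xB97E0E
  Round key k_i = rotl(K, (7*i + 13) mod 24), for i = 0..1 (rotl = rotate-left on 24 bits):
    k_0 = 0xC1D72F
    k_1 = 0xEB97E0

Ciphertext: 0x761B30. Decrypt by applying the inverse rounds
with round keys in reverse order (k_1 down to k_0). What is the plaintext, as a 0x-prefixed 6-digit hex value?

0xD23A4D

s_0 = ciphertext = 0x761B30
s_1 = InvRound(s_0, k_1) = 0xA4D761
s_2 = InvRound(s_1, k_0) = 0xD23A4D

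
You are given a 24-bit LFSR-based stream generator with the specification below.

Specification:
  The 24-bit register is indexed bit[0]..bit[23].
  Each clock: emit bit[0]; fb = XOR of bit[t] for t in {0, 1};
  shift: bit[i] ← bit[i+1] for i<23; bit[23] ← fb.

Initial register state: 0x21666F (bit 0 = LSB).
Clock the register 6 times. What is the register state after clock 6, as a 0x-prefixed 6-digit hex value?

reg_0 = 0x21666F
clock 1: out=1, reg = 0x10B337
clock 2: out=1, reg = 0x08599B
clock 3: out=1, reg = 0x042CCD
clock 4: out=1, reg = 0x821666
clock 5: out=0, reg = 0xC10B33
clock 6: out=1, reg = 0x608599

0x608599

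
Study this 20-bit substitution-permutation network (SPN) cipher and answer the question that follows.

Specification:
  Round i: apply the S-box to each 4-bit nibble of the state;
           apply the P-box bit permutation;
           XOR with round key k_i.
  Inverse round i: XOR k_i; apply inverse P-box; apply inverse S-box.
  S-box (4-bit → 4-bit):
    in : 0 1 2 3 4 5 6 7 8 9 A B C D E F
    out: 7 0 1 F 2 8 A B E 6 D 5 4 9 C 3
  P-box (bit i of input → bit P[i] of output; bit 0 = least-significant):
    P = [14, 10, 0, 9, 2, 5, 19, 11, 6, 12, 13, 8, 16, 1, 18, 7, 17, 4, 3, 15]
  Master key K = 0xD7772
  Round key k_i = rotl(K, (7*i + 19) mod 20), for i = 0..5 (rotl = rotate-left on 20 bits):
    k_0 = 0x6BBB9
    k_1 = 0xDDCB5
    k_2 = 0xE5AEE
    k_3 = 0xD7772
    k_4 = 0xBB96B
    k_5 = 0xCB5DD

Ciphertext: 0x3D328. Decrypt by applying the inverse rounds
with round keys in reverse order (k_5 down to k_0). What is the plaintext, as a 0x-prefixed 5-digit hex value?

s_0 = ciphertext = 0x3D328
s_1 = InvRound(s_0, k_5) = 0xFAB03
s_2 = InvRound(s_1, k_4) = 0xCCF45
s_3 = InvRound(s_2, k_3) = 0x6F97C
s_4 = InvRound(s_3, k_2) = 0x66EC5
s_5 = InvRound(s_4, k_1) = 0x72095
s_6 = InvRound(s_5, k_0) = 0xE2675

0xE2675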